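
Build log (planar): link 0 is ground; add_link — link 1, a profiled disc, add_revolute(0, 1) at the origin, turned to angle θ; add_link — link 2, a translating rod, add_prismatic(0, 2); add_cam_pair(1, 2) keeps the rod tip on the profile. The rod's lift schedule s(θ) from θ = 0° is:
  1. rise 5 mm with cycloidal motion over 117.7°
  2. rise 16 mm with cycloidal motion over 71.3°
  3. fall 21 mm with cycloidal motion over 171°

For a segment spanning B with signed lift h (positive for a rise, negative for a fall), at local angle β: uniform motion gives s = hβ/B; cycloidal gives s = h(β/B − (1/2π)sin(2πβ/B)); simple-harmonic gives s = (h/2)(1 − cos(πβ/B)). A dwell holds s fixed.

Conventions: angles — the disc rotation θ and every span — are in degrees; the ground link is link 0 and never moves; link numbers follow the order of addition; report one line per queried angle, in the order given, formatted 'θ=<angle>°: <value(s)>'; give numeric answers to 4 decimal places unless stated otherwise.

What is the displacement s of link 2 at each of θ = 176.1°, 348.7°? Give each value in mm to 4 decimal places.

seg 1 [0°–117.7°] cycloidal, h=5: full span → s += 5 → s = 5.0000
seg 2 [117.7°–189°] cycloidal, h=16: θ=176.1° here. β=58.4, B=71.3. 16·(0.8191 − sin(2π·0.8191)/(2π)) = 15.4156 → s = 20.4156
seg 2 [117.7°–189°] cycloidal, h=16: full span → s += 16 → s = 21.0000
seg 3 [189°–360°] cycloidal, h=-21: θ=348.7° here. β=159.7, B=171. -21·(0.9339 − sin(2π·0.9339)/(2π)) = -20.9605 → s = 0.0395

θ=176.1°: 20.4156
θ=348.7°: 0.0395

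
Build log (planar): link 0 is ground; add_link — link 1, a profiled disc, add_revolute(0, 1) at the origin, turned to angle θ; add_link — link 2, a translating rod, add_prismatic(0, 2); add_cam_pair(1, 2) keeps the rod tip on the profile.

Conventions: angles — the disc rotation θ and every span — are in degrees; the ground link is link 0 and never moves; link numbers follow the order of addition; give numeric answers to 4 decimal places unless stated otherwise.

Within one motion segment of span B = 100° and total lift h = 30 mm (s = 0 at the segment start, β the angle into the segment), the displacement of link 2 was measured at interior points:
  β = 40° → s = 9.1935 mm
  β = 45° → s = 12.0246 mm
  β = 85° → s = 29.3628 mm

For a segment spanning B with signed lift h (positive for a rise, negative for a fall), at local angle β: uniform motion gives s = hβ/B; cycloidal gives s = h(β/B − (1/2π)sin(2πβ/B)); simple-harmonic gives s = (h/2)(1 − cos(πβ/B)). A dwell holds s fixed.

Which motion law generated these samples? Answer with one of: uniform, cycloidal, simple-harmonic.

candidates at β/B = r: uniform s = h·r (linear in β); cycloidal s = h·(r − sin(2πr)/(2π)); simple-harmonic s = (h/2)(1 − cos(πr))
β=40°: printed 9.1935 | uniform 12.0000, cycloidal 9.1935, simple-harmonic 10.3647
β=45°: printed 12.0246 | uniform 13.5000, cycloidal 12.0246, simple-harmonic 12.6535
β=85°: printed 29.3628 | uniform 25.5000, cycloidal 29.3628, simple-harmonic 28.3651
only one law matches every sample → cycloidal

cycloidal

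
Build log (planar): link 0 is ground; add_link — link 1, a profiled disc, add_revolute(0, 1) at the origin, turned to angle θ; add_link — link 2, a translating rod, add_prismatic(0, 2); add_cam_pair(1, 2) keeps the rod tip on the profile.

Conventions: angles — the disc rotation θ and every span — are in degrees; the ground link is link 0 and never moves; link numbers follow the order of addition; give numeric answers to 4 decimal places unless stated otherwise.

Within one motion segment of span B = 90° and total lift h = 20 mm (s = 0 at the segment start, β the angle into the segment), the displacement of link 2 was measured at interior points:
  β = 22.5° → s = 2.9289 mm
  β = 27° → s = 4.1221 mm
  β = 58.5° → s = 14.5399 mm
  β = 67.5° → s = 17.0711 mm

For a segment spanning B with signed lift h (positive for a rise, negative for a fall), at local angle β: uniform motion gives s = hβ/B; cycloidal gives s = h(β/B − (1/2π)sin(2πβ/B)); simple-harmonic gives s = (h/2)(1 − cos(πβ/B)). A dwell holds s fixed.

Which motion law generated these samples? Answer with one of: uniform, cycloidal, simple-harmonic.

candidates at β/B = r: uniform s = h·r (linear in β); cycloidal s = h·(r − sin(2πr)/(2π)); simple-harmonic s = (h/2)(1 − cos(πr))
β=22.5°: printed 2.9289 | uniform 5.0000, cycloidal 1.8169, simple-harmonic 2.9289
β=27°: printed 4.1221 | uniform 6.0000, cycloidal 2.9727, simple-harmonic 4.1221
β=58.5°: printed 14.5399 | uniform 13.0000, cycloidal 15.5752, simple-harmonic 14.5399
β=67.5°: printed 17.0711 | uniform 15.0000, cycloidal 18.1831, simple-harmonic 17.0711
only one law matches every sample → simple-harmonic

simple-harmonic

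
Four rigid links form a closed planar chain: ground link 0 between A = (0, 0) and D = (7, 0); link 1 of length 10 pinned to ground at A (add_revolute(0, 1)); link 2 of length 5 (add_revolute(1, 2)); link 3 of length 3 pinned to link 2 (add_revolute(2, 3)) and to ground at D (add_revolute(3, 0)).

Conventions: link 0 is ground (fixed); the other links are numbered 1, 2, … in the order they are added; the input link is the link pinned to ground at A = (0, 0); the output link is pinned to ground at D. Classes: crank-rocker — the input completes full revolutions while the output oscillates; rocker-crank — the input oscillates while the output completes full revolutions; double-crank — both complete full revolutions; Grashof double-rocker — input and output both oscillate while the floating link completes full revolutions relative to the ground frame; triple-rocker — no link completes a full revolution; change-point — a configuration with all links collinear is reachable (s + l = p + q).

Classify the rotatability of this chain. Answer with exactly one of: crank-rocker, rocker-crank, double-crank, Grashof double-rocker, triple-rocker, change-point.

lengths: ground=7, input=10, coupler=5, output=3
sorted: s=3 (shortest), l=10 (longest), p+q=12
s + l = 13 vs p + q = 12
s + l > p + q → non-Grashof → no link fully rotates → triple-rocker

triple-rocker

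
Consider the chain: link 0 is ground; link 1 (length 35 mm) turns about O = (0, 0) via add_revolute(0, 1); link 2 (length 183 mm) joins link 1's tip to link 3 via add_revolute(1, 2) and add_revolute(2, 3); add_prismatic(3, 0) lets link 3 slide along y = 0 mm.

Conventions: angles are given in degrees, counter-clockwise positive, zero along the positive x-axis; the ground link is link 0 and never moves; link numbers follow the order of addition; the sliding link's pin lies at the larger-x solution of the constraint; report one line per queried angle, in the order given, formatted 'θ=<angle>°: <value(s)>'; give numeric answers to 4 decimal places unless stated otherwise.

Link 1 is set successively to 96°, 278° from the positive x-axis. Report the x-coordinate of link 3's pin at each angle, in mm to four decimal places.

geometry: r = 35 mm, L = 183 mm, e = 0 mm
θ=96°: crank pin P = (r cos θ, r sin θ) = (-3.658496, 34.808266)
θ=96°: h = r sin θ − e = 34.808266 − 0 = 34.808266
θ=96°: x = r cos θ + √(L² − h²) = -3.658496 + 179.659079 = 176.000583
θ=278°: crank pin P = (r cos θ, r sin θ) = (4.871059, -34.659382)
θ=278°: h = r sin θ − e = -34.659382 − 0 = -34.659382
θ=278°: x = r cos θ + √(L² − h²) = 4.871059 + 179.687861 = 184.558919

θ=96°: 176.0006
θ=278°: 184.5589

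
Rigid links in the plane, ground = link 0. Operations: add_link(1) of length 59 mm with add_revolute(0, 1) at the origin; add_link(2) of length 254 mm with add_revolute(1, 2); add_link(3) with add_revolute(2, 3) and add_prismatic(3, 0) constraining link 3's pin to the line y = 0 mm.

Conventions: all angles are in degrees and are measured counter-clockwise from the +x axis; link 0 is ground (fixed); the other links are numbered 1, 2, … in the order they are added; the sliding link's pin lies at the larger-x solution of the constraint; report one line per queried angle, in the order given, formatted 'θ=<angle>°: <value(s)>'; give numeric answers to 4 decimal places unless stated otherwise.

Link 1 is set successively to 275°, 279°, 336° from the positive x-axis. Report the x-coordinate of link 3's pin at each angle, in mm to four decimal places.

geometry: r = 59 mm, L = 254 mm, e = 0 mm
θ=275°: crank pin P = (r cos θ, r sin θ) = (5.142189, -58.775487)
θ=275°: h = r sin θ − e = -58.775487 − 0 = -58.775487
θ=275°: x = r cos θ + √(L² − h²) = 5.142189 + 247.106135 = 252.248324
θ=279°: crank pin P = (r cos θ, r sin θ) = (9.229633, -58.273612)
θ=279°: h = r sin θ − e = -58.273612 − 0 = -58.273612
θ=279°: x = r cos θ + √(L² − h²) = 9.229633 + 247.224971 = 256.454604
θ=336°: crank pin P = (r cos θ, r sin θ) = (53.899182, -23.997462)
θ=336°: h = r sin θ − e = -23.997462 − 0 = -23.997462
θ=336°: x = r cos θ + √(L² − h²) = 53.899182 + 252.863840 = 306.763022

θ=275°: 252.2483
θ=279°: 256.4546
θ=336°: 306.7630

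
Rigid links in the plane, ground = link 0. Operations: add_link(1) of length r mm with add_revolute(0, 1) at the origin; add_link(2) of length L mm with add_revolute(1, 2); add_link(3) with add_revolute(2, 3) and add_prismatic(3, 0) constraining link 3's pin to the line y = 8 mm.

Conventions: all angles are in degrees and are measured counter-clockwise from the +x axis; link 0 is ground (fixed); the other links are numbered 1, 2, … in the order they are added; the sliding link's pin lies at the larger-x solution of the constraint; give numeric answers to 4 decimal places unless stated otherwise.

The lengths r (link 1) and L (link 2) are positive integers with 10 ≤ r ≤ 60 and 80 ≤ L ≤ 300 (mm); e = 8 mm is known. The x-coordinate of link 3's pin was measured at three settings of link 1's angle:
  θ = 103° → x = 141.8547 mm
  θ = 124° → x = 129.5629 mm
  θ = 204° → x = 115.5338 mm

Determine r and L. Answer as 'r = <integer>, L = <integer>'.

constraint per measurement: (x − r cos θ)² + (r sin θ − e)² = L²
subtracting the θ₁ and θ₂ equations cancels the r² and L² terms:
r = (x₁² − x₂²) / (2[(x₁cos θ₁ + e sin θ₁) − (x₂cos θ₂ + e sin θ₂)]) = 39.9997 → r = 40
L² = (x₁ − r cos θ₁)² + (r sin θ₁ − e)² = 23715.9882 → L = 154.0000 → L = 154
check at θ₃=204°: x = 115.5338 (printed 115.5338) ✓

r = 40, L = 154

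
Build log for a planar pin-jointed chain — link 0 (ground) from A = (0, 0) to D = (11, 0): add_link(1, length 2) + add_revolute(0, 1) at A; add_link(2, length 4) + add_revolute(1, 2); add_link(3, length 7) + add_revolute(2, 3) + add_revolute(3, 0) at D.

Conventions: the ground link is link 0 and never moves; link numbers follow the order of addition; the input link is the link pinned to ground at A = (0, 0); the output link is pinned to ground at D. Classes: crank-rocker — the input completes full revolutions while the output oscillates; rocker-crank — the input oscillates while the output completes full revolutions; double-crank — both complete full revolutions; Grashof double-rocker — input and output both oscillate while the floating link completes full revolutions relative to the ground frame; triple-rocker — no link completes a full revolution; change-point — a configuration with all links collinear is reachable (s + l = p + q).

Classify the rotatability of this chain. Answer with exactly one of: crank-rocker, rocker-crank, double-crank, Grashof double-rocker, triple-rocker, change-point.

lengths: ground=11, input=2, coupler=4, output=7
sorted: s=2 (shortest), l=11 (longest), p+q=11
s + l = 13 vs p + q = 11
s + l > p + q → non-Grashof → no link fully rotates → triple-rocker

triple-rocker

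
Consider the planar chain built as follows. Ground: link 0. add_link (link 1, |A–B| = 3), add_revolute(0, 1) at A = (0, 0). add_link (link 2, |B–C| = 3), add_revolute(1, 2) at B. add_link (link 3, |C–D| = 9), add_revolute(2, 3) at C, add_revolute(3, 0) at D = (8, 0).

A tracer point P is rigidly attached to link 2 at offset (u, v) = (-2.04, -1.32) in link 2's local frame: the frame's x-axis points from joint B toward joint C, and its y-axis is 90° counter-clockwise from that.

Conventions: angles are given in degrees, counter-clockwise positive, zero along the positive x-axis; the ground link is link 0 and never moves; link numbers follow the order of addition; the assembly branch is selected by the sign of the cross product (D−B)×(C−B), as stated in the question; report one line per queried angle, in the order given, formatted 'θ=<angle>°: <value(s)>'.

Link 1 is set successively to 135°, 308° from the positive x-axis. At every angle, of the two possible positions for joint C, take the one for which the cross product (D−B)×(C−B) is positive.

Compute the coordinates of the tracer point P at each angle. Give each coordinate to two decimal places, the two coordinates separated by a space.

A=(0,0), D=(8.00,0)
θ=135°: B = A + 3.00·(cos135°, sin135°) = (-2.1213, 2.1213)
θ=135°: |BD| = 10.3412
θ=135°: circle(B,3.00) ∩ circle(D,9.00): a=1.6894, h=2.4791
θ=135°:   candidates: C₊=(0.0407,4.2011) cross=25.637; C₋=(-0.9764,-0.6516) cross=-25.637
θ=135°:   branch + wants cross > 0 → take C=(0.0407,4.2011) (cross=25.637)
θ=135°: ex = (C−B)/|BC| = (0.7207,0.6933); ey = (-0.6933,0.7207)
θ=135°: P = B + -2.04·ex + -1.32·ey = (-2.6764,-0.2442)
θ=308°: B = A + 3.00·(cos308°, sin308°) = (1.8470, -2.3640)
θ=308°: |BD| = 6.5915
θ=308°: circle(B,3.00) ∩ circle(D,9.00): a=-2.1658, h=2.0759
θ=308°:   candidates: C₊=(-0.9192,-1.2030) cross=13.683; C₋=(0.5698,-5.0786) cross=-13.683
θ=308°:   branch + wants cross > 0 → take C=(-0.9192,-1.2030) (cross=13.683)
θ=308°: ex = (C−B)/|BC| = (-0.9221,0.3870); ey = (-0.3870,-0.9221)
θ=308°: P = B + -2.04·ex + -1.32·ey = (4.2389,-1.9364)

θ=135°: -2.68 -0.24
θ=308°: 4.24 -1.94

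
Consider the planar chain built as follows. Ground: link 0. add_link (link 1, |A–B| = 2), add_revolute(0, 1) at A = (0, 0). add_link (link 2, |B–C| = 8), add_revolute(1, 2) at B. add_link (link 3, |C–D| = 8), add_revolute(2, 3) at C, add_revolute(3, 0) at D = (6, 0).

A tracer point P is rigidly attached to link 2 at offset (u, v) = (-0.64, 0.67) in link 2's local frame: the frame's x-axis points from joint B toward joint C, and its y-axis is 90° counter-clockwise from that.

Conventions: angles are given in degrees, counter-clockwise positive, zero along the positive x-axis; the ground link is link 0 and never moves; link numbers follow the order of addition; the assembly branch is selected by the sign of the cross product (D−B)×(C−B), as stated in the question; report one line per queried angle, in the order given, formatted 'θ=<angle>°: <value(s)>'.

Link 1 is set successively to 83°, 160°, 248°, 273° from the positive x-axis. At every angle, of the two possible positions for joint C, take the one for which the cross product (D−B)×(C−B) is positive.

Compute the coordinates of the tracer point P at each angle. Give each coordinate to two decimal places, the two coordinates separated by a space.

A=(0,0), D=(6.00,0)
θ=83°: B = A + 2.00·(cos83°, sin83°) = (0.2437, 1.9851)
θ=83°: |BD| = 6.0889
θ=83°: circle(B,8.00) ∩ circle(D,8.00): a=3.0445, h=7.3981
θ=83°:   candidates: C₊=(5.5338,7.9864) cross=45.046; C₋=(0.7100,-6.0013) cross=-45.046
θ=83°:   branch + wants cross > 0 → take C=(5.5338,7.9864) (cross=45.046)
θ=83°: ex = (C−B)/|BC| = (0.6613,0.7502); ey = (-0.7502,0.6613)
θ=83°: P = B + -0.64·ex + 0.67·ey = (-0.6821,1.9480)
θ=160°: B = A + 2.00·(cos160°, sin160°) = (-1.8794, 0.6840)
θ=160°: |BD| = 7.9090
θ=160°: circle(B,8.00) ∩ circle(D,8.00): a=3.9545, h=6.9543
θ=160°:   candidates: C₊=(2.6618,7.2702) cross=55.001; C₋=(1.4588,-6.5862) cross=-55.001
θ=160°:   branch + wants cross > 0 → take C=(2.6618,7.2702) (cross=55.001)
θ=160°: ex = (C−B)/|BC| = (0.5676,0.8233); ey = (-0.8233,0.5676)
θ=160°: P = B + -0.64·ex + 0.67·ey = (-2.7943,0.5375)
θ=248°: B = A + 2.00·(cos248°, sin248°) = (-0.7492, -1.8544)
θ=248°: |BD| = 6.9993
θ=248°: circle(B,8.00) ∩ circle(D,8.00): a=3.4997, h=7.1939
θ=248°:   candidates: C₊=(0.7195,6.0097) cross=50.353; C₋=(4.5313,-7.8640) cross=-50.353
θ=248°:   branch + wants cross > 0 → take C=(0.7195,6.0097) (cross=50.353)
θ=248°: ex = (C−B)/|BC| = (0.1836,0.9830); ey = (-0.9830,0.1836)
θ=248°: P = B + -0.64·ex + 0.67·ey = (-1.5253,-2.3605)
θ=273°: B = A + 2.00·(cos273°, sin273°) = (0.1047, -1.9973)
θ=273°: |BD| = 6.2245
θ=273°: circle(B,8.00) ∩ circle(D,8.00): a=3.1122, h=7.3698
θ=273°:   candidates: C₊=(0.6876,5.9815) cross=45.873; C₋=(5.4171,-7.9787) cross=-45.873
θ=273°:   branch + wants cross > 0 → take C=(0.6876,5.9815) (cross=45.873)
θ=273°: ex = (C−B)/|BC| = (0.0729,0.9973); ey = (-0.9973,0.0729)
θ=273°: P = B + -0.64·ex + 0.67·ey = (-0.6102,-2.5867)

θ=83°: -0.68 1.95
θ=160°: -2.79 0.54
θ=248°: -1.53 -2.36
θ=273°: -0.61 -2.59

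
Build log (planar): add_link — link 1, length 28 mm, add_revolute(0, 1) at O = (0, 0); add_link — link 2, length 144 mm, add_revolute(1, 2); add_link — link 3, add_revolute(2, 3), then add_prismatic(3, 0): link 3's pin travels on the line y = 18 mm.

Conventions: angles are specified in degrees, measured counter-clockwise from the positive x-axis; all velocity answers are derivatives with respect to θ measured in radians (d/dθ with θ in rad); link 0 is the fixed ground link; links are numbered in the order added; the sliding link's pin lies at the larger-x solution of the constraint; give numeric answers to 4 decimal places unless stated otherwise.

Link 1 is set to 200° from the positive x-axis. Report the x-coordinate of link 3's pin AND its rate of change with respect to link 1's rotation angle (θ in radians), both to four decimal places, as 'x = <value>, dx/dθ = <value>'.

geometry: r = 28 mm, L = 144 mm, e = 18 mm
crank pin P = (r cos θ, r sin θ) = (-26.311393, -9.576564)
h = r sin θ − e = -9.576564 − 18 = -27.576564
x = r cos θ + √(L² − h²) = -26.311393 + 141.334826 = 115.023433
dx/dθ = −r sin θ − h·r cos θ/√(L² − h²) (θ in radians; h = -27.576564) = 4.442813

x = 115.0234, dx/dθ = 4.4428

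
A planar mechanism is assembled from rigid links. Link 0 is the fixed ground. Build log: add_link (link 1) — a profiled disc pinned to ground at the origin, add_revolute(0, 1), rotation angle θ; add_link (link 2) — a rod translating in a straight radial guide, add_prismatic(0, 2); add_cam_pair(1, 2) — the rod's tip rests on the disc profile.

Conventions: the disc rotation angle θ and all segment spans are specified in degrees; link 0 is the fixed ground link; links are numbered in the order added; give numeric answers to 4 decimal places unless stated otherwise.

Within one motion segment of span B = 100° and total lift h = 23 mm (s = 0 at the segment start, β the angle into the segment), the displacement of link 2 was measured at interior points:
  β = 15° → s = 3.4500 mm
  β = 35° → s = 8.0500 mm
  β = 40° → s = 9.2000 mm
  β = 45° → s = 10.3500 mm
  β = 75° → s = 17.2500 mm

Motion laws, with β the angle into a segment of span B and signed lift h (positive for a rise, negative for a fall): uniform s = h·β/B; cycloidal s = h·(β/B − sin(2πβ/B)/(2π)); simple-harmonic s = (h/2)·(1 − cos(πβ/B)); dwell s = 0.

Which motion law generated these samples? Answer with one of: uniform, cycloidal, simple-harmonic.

candidates at β/B = r: uniform s = h·r (linear in β); cycloidal s = h·(r − sin(2πr)/(2π)); simple-harmonic s = (h/2)(1 − cos(πr))
β=15°: printed 3.4500 | uniform 3.4500, cycloidal 0.4885, simple-harmonic 1.2534
β=35°: printed 8.0500 | uniform 8.0500, cycloidal 5.0885, simple-harmonic 6.2791
β=40°: printed 9.2000 | uniform 9.2000, cycloidal 7.0484, simple-harmonic 7.9463
β=45°: printed 10.3500 | uniform 10.3500, cycloidal 9.2188, simple-harmonic 9.7010
β=75°: printed 17.2500 | uniform 17.2500, cycloidal 20.9106, simple-harmonic 19.6317
only one law matches every sample → uniform

uniform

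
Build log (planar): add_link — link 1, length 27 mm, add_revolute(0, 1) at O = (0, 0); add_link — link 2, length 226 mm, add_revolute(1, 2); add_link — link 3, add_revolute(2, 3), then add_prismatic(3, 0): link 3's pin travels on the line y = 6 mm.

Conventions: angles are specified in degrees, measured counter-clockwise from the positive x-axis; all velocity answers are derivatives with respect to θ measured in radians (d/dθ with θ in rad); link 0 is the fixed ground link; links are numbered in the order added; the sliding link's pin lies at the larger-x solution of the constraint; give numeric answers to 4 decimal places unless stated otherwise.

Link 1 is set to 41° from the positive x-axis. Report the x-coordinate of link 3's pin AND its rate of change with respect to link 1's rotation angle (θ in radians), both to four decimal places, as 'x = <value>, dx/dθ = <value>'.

geometry: r = 27 mm, L = 226 mm, e = 6 mm
crank pin P = (r cos θ, r sin θ) = (20.377159, 17.713594)
h = r sin θ − e = 17.713594 − 6 = 11.713594
x = r cos θ + √(L² − h²) = 20.377159 + 225.696238 = 246.073396
dx/dθ = −r sin θ − h·r cos θ/√(L² − h²) (θ in radians; h = 11.713594) = -18.771165

x = 246.0734, dx/dθ = -18.7712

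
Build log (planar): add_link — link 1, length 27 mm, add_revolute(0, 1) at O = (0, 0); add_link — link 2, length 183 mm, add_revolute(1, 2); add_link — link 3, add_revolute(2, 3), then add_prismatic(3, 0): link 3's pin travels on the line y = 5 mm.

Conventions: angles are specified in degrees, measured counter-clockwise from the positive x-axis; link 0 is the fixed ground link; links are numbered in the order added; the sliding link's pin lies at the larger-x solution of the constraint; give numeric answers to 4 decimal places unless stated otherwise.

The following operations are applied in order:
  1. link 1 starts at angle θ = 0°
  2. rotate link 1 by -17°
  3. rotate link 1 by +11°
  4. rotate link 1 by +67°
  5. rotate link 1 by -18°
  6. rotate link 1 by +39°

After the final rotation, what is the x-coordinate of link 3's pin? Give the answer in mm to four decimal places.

geometry: r = 27 mm, L = 183 mm, e = 5 mm; θ starts at 0°
rotate link 1 by -17°: θ ← 0° -17° = -17°
rotate link 1 by +11°: θ ← -17° +11° = -6°
rotate link 1 by +67°: θ ← -6° +67° = 61°
rotate link 1 by -18°: θ ← 61° -18° = 43°
rotate link 1 by +39°: θ ← 43° +39° = 82°
crank pin P = (r cos θ, r sin θ) = (3.757674, 26.737238)
h = r sin θ − e = 26.737238 − 5 = 21.737238
x = r cos θ + √(L² − h²) = 3.757674 + 181.704410 = 185.462083

185.4621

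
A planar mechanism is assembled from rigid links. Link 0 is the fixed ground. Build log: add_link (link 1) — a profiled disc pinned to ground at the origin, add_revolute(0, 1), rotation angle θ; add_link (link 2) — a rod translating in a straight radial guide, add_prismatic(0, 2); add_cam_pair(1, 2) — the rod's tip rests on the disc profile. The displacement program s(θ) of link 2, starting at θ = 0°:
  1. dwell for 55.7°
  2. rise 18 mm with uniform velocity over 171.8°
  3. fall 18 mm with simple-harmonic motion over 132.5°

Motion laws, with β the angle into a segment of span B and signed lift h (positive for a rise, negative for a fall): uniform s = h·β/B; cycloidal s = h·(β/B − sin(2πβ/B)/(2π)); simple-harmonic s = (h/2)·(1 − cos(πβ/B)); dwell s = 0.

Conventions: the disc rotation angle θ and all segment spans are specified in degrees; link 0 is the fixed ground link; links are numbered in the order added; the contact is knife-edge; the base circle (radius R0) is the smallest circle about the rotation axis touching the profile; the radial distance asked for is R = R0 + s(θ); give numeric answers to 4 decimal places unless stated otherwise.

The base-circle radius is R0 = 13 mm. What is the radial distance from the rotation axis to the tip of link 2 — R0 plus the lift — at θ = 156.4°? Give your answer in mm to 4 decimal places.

seg 1 [0°–55.7°] dwell: s stays 0.0000
seg 2 [55.7°–227.5°] uniform, h=18: θ=156.4° here. β=100.7, B=171.8. 18·100.7/171.8 = 10.5506 → s = 10.5506
R = R0 + s = 13 + 10.5506 = 23.5506

23.5506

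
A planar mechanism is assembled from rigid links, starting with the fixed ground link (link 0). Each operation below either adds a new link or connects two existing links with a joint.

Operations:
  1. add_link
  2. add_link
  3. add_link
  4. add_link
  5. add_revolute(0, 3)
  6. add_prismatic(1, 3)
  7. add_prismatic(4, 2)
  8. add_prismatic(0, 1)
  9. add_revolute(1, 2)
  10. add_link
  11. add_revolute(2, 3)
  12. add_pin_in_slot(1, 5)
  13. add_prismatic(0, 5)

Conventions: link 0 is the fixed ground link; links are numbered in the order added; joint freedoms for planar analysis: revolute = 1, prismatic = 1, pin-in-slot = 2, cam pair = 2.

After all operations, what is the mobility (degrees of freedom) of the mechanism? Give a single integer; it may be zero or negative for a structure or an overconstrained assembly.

ground; <1,0,0>
#1 <2,0,0>
#2 <3,0,0>
#3 <4,0,0>
#4 <5,0,0>
R:0↔3 J1 <5,1,0>
P:1↔3 J1 <5,2,0>
P:4↔2 J1 <5,3,0>
P:0↔1 J1 <5,4,0>
R:1↔2 J1 <5,5,0>
#5 <6,5,0>
R:2↔3 J1 <6,6,0>
PS:1↔5 J2 <6,6,1>
P:0↔5 J1 <6,7,1>
3×5 − 2×7 − 1×1 = 0

M = 0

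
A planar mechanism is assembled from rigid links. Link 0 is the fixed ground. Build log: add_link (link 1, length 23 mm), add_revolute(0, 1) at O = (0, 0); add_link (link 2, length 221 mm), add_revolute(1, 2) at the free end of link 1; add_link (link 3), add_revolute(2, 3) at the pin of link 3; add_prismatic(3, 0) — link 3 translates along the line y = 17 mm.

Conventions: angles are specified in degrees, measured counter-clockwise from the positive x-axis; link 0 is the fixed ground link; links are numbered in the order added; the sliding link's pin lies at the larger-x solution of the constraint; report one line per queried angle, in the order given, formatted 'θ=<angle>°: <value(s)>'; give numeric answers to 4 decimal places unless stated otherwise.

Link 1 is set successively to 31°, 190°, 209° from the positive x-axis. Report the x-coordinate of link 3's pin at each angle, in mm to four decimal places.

geometry: r = 23 mm, L = 221 mm, e = 17 mm
θ=31°: crank pin P = (r cos θ, r sin θ) = (19.714848, 11.845876)
θ=31°: h = r sin θ − e = 11.845876 − 17 = -5.154124
θ=31°: x = r cos θ + √(L² − h²) = 19.714848 + 220.939890 = 240.654738
θ=190°: crank pin P = (r cos θ, r sin θ) = (-22.650578, -3.993908)
θ=190°: h = r sin θ − e = -3.993908 − 17 = -20.993908
θ=190°: x = r cos θ + √(L² − h²) = -22.650578 + 220.000581 = 197.350003
θ=209°: crank pin P = (r cos θ, r sin θ) = (-20.116253, -11.150621)
θ=209°: h = r sin θ − e = -11.150621 − 17 = -28.150621
θ=209°: x = r cos θ + √(L² − h²) = -20.116253 + 219.199778 = 199.083524

θ=31°: 240.6547
θ=190°: 197.3500
θ=209°: 199.0835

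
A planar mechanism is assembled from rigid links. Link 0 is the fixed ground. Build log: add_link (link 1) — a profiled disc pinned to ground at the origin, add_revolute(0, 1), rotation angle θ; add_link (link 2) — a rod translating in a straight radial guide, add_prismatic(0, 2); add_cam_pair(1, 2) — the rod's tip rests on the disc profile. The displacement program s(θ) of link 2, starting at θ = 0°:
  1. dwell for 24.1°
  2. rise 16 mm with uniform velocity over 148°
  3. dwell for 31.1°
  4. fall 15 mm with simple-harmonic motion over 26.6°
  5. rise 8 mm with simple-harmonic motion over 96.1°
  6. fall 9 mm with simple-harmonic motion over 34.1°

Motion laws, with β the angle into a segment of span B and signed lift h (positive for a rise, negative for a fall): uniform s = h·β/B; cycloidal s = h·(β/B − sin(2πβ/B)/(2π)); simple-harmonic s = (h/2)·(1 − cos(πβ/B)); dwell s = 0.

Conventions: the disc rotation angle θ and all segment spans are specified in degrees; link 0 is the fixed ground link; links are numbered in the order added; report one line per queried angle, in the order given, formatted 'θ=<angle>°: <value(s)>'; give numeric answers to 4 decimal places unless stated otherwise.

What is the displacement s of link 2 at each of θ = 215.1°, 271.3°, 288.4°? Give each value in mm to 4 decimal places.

seg 1 [0°–24.1°] dwell: s stays 0.0000
seg 2 [24.1°–172.1°] uniform, h=16: full span → s += 16 → s = 16.0000
seg 3 [172.1°–203.2°] dwell: s stays 16.0000
seg 4 [203.2°–229.8°] simple-harmonic, h=-15: θ=215.1° here. β=11.9, B=26.6. -15/2·(1 − cos(π·0.4474)) = -6.2655 → s = 9.7345
seg 4 [203.2°–229.8°] simple-harmonic, h=-15: full span → s += -15 → s = 1.0000
seg 5 [229.8°–325.9°] simple-harmonic, h=8: θ=271.3° here. β=41.5, B=96.1. 8/2·(1 − cos(π·0.4318)) = 3.1500 → s = 4.1500
seg 5 [229.8°–325.9°] simple-harmonic, h=8: θ=288.4° here. β=58.6, B=96.1. 8/2·(1 − cos(π·0.6098)) = 5.3524 → s = 6.3524

θ=215.1°: 9.7345
θ=271.3°: 4.1500
θ=288.4°: 6.3524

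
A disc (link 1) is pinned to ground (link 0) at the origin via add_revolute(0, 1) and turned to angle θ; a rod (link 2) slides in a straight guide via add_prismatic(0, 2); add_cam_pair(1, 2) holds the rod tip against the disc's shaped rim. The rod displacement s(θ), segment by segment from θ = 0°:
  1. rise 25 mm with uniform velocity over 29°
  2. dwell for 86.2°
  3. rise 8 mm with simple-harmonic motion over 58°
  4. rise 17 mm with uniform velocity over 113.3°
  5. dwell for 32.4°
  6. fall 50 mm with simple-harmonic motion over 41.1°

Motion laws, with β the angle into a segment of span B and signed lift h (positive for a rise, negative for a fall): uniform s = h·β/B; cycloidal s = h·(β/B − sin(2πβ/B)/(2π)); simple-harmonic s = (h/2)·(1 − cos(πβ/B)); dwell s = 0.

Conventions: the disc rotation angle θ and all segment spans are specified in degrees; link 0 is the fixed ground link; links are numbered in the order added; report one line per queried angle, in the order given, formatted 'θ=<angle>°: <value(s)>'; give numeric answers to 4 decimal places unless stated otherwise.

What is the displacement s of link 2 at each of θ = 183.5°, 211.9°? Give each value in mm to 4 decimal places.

segment 1 (0° to 29°, uniform, h = 25) is passed completely: s = 0.0000 + (25) = 25.0000
segment 2 (29° to 115.2°, dwell): s unchanged at 25.0000
segment 3 (115.2° to 173.2°, simple-harmonic, h = 8) is passed completely: s = 25.0000 + (8) = 33.0000
θ = 183.5° falls in segment 4 (173.2° to 286.5°, uniform, h = 17): β = 183.5 − 173.2 = 10.3°, B = 113.3°; Δs = 17·10.3/113.3 = 1.5455; s = 33.0000 + 1.5455 = 34.5455
θ = 211.9° falls in segment 4 (173.2° to 286.5°, uniform, h = 17): β = 211.9 − 173.2 = 38.7°, B = 113.3°; Δs = 17·38.7/113.3 = 5.8067; s = 33.0000 + 5.8067 = 38.8067

θ=183.5°: 34.5455
θ=211.9°: 38.8067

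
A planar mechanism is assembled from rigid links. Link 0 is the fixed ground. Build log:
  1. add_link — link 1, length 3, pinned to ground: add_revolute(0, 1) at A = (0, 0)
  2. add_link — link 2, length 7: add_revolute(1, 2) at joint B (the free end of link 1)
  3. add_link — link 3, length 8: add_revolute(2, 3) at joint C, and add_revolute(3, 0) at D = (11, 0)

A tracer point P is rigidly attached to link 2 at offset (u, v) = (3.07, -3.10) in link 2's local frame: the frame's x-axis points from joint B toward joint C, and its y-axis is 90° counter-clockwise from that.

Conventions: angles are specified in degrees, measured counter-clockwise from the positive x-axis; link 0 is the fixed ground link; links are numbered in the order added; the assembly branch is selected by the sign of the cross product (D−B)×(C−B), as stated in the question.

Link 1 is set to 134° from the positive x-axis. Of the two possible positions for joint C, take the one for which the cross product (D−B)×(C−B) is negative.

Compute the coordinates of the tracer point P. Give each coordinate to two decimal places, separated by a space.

A=(0,0), D=(11.00,0)
B = A + 3.00·(cos134°, sin134°) = (-2.0840, 2.1580)
|BD| = 13.2607
circle(B,7.00) ∩ circle(D,8.00): a=6.0648, h=3.4955
  candidates: C₊=(4.4688,4.6199) cross=46.352; C₋=(3.3311,-2.2778) cross=-46.352
  branch - wants cross < 0 → take C=(3.3311,-2.2778) (cross=-46.352)
ex = (C−B)/|BC| = (0.7736,-0.6337); ey = (0.6337,0.7736)
P = B + 3.07·ex + -3.10·ey = (-1.6735,-2.1855)

-1.67 -2.19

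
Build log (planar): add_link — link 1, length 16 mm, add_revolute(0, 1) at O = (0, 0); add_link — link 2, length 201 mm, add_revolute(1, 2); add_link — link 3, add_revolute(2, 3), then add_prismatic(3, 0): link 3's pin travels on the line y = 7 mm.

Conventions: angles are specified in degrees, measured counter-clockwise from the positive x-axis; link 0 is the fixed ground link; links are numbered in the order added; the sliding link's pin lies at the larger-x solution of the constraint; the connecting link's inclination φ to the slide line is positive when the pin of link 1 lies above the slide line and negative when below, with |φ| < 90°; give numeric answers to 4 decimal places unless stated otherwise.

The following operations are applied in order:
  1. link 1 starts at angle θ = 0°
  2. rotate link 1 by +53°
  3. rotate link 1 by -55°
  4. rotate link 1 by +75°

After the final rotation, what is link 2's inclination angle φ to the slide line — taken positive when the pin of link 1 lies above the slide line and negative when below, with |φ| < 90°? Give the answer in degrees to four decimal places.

geometry: r = 16 mm, L = 201 mm, e = 7 mm; θ starts at 0°
rotate link 1 by +53°: θ ← 0° +53° = 53°
rotate link 1 by -55°: θ ← 53° -55° = -2°
rotate link 1 by +75°: θ ← -2° +75° = 73°
h = r sin θ − e = 15.300876 − 7 = 8.300876
sin φ = h / L = 8.300876 / 201 = 0.04129789
φ = arcsin(0.04129789) = 2.366868°

2.3669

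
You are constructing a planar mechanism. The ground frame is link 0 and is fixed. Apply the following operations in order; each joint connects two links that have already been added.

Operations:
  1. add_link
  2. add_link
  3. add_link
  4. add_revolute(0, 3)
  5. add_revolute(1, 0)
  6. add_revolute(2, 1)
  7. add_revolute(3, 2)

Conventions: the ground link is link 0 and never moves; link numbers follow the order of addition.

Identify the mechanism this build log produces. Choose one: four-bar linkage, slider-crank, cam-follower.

links: 4 (incl. ground); joints: 4 revolute, 0 prismatic, 0 higher (cam) pair, forming one closed loop
4 links in a single 4R loop → four-bar linkage

four-bar linkage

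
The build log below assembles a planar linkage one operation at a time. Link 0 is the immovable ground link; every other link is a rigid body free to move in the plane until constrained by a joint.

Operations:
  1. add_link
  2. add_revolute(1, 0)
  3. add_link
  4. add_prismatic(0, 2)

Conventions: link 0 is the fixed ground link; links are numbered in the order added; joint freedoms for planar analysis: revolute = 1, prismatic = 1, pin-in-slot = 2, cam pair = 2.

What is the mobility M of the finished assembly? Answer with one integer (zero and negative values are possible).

ground; <1,0,0>
#1 <2,0,0>
R:1↔0 J1 <2,1,0>
#2 <3,1,0>
P:0↔2 J1 <3,2,0>
3×2 − 2×2 − 1×0 = 2

M = 2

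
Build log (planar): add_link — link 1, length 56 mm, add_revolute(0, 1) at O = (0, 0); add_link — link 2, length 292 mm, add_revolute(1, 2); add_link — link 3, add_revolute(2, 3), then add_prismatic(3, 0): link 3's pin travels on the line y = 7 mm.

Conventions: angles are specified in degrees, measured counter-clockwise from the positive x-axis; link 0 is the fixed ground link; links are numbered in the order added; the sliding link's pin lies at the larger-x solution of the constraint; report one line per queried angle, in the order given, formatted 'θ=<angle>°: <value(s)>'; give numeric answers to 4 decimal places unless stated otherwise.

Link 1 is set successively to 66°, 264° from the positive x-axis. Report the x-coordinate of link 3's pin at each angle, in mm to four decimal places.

geometry: r = 56 mm, L = 292 mm, e = 7 mm
θ=66°: crank pin P = (r cos θ, r sin θ) = (22.777252, 51.158546)
θ=66°: h = r sin θ − e = 51.158546 − 7 = 44.158546
θ=66°: x = r cos θ + √(L² − h²) = 22.777252 + 288.641686 = 311.418938
θ=264°: crank pin P = (r cos θ, r sin θ) = (-5.853594, -55.693226)
θ=264°: h = r sin θ − e = -55.693226 − 7 = -62.693226
θ=264°: x = r cos θ + √(L² − h²) = -5.853594 + 285.190391 = 279.336798

θ=66°: 311.4189
θ=264°: 279.3368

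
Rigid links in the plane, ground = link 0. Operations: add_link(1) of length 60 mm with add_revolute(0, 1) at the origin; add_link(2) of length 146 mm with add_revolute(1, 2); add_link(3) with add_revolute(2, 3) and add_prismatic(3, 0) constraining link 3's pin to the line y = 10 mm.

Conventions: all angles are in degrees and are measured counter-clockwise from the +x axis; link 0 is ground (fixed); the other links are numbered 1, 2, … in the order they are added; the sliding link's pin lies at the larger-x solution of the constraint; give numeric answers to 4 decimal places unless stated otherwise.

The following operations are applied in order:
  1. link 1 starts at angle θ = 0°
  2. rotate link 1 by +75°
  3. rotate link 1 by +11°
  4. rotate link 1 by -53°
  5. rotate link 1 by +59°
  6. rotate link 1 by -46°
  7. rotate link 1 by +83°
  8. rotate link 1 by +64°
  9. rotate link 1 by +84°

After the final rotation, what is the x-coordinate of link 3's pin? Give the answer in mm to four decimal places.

geometry: r = 60 mm, L = 146 mm, e = 10 mm; θ starts at 0°
rotate link 1 by +75°: θ ← 0° +75° = 75°
rotate link 1 by +11°: θ ← 75° +11° = 86°
rotate link 1 by -53°: θ ← 86° -53° = 33°
rotate link 1 by +59°: θ ← 33° +59° = 92°
rotate link 1 by -46°: θ ← 92° -46° = 46°
rotate link 1 by +83°: θ ← 46° +83° = 129°
rotate link 1 by +64°: θ ← 129° +64° = 193°
rotate link 1 by +84°: θ ← 193° +84° = 277°
crank pin P = (r cos θ, r sin θ) = (7.312161, -59.552769)
h = r sin θ − e = -59.552769 − 10 = -69.552769
x = r cos θ + √(L² − h²) = 7.312161 + 128.368268 = 135.680429

135.6804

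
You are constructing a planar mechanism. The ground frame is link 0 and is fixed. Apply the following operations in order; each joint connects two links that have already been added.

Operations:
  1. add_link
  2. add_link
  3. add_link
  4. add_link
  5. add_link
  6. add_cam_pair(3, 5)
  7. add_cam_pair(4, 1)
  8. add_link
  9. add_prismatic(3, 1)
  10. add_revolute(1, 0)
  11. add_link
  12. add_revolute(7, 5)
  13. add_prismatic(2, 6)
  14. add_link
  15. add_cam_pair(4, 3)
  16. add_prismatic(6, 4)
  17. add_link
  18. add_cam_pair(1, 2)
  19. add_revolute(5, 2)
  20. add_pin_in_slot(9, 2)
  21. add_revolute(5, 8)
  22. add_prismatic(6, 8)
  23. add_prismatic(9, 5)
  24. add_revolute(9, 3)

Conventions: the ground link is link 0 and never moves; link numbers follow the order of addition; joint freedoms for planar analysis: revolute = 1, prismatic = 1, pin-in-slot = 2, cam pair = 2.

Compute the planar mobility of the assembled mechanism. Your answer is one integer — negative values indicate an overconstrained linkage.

link 0 = ground. State L|J1|J2 = 1|0|0
+link1  2|0|0
+link2  3|0|0
+link3  4|0|0
+link4  5|0|0
+link5  6|0|0
C(3,5) f=2→J2  6|0|1
C(4,1) f=2→J2  6|0|2
+link6  7|0|2
P(3,1) f=1→J1  7|1|2
R(1,0) f=1→J1  7|2|2
+link7  8|2|2
R(7,5) f=1→J1  8|3|2
P(2,6) f=1→J1  8|4|2
+link8  9|4|2
C(4,3) f=2→J2  9|4|3
P(6,4) f=1→J1  9|5|3
+link9  10|5|3
C(1,2) f=2→J2  10|5|4
R(5,2) f=1→J1  10|6|4
PS(9,2) f=2→J2  10|6|5
R(5,8) f=1→J1  10|7|5
P(6,8) f=1→J1  10|8|5
P(9,5) f=1→J1  10|9|5
R(9,3) f=1→J1  10|10|5
M = 3(10−1)−2·10−5 = 27−20−5 = 2

M = 2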